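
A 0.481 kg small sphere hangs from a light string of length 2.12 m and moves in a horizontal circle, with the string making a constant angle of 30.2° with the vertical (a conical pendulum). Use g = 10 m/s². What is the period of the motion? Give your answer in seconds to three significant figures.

r = L sinθ = 1.066 m. From T sinθ = mω²r and T cosθ = mg: tanθ = ω²r/g, so ω² = g tanθ / r = g/(L cosθ).
ω = √(g/(L cosθ)) = √(10.0/(2.12 × 0.8643)) = √5.458 = 2.336 rad/s.
Period = 2π/ω = 2.690 s.

2.69 s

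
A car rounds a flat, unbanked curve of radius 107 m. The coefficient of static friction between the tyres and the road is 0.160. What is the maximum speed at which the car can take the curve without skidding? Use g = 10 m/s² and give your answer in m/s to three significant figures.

The only inward force on a level bend is static friction, so at the limit f_s = μ_s N = μ_s m g = m v²/r.
Mass cancels: v_max = √(μ_s g r) = √(0.160 × 10.0 × 107) = √171.2 = 13.08 m/s.

13.1 m/s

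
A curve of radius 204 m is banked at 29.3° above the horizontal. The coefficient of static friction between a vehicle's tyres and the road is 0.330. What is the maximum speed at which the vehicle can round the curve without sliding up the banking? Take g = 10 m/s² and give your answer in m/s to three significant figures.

47.2 m/s

At the maximum speed, friction acts down the slope at its limiting value f = μN. Radially (horizontal, toward centre): N sinθ + μN cosθ = mv²/r. Vertically: N cosθ − μN sinθ = mg.
Dividing: v² = r g (sinθ + μcosθ)/(cosθ − μsinθ).
sinθ + μcosθ = 0.4894 + 0.330×0.8721 = 0.7772; cosθ − μsinθ = 0.8721 − 0.330×0.4894 = 0.7106.
v² = 204 × 10.0 × 0.7772/0.7106 = 2231 m²/s², so v = 47.24 m/s.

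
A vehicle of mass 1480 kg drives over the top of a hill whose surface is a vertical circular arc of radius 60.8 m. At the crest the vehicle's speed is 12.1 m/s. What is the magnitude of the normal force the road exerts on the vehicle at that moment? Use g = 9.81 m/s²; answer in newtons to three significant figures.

At the crest the centripetal acceleration points downward (toward the centre of the arc), so mg − N = mv²/r.
N = m(g − v²/r) = 1480 × (9.81 − (12.1)²/60.8) = 1480 × (9.81 − 2.408) = 1480 × 7.402 = 10950 N.

11000 N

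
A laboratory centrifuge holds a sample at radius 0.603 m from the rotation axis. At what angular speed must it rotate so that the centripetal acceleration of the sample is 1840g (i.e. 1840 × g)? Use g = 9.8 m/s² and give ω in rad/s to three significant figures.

173 rad/s

Centripetal acceleration a_c = ω²r. Setting ω²r = 1840g:
ω = √(1840g / r) = √(1840 × 9.8 / 0.603) = √29900 = 172.9 rad/s.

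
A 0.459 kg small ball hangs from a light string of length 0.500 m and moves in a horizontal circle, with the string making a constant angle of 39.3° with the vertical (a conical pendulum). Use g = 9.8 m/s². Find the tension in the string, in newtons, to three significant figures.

Vertically the bob has no acceleration, so T cosθ = mg.
T = mg/cosθ = 0.459 × 9.8 / cos 39.3° = 4.498/0.7738 = 5.813 N.

5.81 N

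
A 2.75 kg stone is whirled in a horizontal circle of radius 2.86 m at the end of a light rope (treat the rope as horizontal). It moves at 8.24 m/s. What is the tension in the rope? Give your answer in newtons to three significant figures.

65.3 N

The tension is the only horizontal force, so it supplies the full centripetal force: T = m v²/r = 2.75 × (8.240)²/2.86 = 2.75 × 67.90/2.86 = 65.29 N.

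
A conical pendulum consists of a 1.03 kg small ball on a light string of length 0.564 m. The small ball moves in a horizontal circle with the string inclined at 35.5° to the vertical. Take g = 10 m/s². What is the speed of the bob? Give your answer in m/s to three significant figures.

1.53 m/s

The radius of the circle is r = L sinθ = 0.564 × sin 35.5° = 0.3275 m.
Horizontally T sinθ = mv²/r and vertically T cosθ = mg, so tanθ = v²/(rg).
v = √(r g tanθ) = √(0.3275 × 10.0 × 0.7133) = √2.336 = 1.528 m/s.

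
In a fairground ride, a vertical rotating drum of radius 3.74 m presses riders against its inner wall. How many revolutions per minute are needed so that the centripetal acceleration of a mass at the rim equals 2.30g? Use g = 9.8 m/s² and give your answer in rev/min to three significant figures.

23.4 rev/min

Require ω²r = 2.30g, so ω = √(2.30 × 9.8/3.74) = 2.455 rad/s.
In rev/min: ω × 60/(2π) = 2.455 × 60/(2π) = 23.44 rev/min.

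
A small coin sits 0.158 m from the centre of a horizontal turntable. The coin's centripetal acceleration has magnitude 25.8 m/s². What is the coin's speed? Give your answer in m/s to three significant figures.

2.02 m/s

a_c = v²/r ⇒ v = √(a_c · r) = √(25.8 × 0.158) = √4.076 = 2.019 m/s.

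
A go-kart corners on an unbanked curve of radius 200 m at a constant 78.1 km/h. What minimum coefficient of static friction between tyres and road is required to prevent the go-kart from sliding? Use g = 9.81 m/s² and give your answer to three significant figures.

v = 78.1/3.6 = 21.69 m/s.
Friction provides the centripetal force: μ_s m g = m v²/r, so μ_s = v²/(g r) = (21.69)²/(9.81 × 200) = 470.6/1962 = 0.2399.

0.240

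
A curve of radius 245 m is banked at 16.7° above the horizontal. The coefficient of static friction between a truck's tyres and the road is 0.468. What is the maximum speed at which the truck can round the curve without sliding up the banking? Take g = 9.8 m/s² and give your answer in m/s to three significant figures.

At the maximum speed, friction acts down the slope at its limiting value f = μN. Radially (horizontal, toward centre): N sinθ + μN cosθ = mv²/r. Vertically: N cosθ − μN sinθ = mg.
Dividing: v² = r g (sinθ + μcosθ)/(cosθ − μsinθ).
sinθ + μcosθ = 0.2874 + 0.468×0.9578 = 0.7356; cosθ − μsinθ = 0.9578 − 0.468×0.2874 = 0.8233.
v² = 245 × 9.8 × 0.7356/0.8233 = 2145 m²/s², so v = 46.32 m/s.

46.3 m/s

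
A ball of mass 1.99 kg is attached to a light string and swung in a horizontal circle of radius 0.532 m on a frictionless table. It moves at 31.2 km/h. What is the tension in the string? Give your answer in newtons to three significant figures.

v = 31.2 km/h = 31.2/3.6 = 8.667 m/s.
The tension is the only horizontal force, so it supplies the full centripetal force: T = m v²/r = 1.99 × (8.667)²/0.532 = 1.99 × 75.11/0.532 = 281.0 N.

281 N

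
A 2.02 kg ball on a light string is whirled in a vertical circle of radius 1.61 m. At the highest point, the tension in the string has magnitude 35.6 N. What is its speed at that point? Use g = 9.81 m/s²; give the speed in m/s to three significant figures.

At the top, T + mg = mv²/r, so v = √(r(T/m + g)) = √(1.61 × (35.6/2.02 + 9.81)) = √(1.61 × 27.43) = √44.17 = 6.646 m/s.

6.65 m/s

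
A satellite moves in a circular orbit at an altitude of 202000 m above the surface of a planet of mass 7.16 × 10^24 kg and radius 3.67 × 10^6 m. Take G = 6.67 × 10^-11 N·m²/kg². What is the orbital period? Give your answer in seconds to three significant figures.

r = R + h = 3.67 × 10^6 + 202000 = 3.872 × 10^6 m. Gravity provides the centripetal force: G M m / r² = m v² / r ⇒ v = √(GM/r) = 11110 m/s.
T = 2πr/v = 2π × 3.872 × 10^6 / 11110 = 2191 s.

2190 s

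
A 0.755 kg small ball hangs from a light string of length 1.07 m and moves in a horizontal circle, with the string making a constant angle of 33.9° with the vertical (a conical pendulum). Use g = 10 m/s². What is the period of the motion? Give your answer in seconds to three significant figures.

r = L sinθ = 0.5968 m. From T sinθ = mω²r and T cosθ = mg: tanθ = ω²r/g, so ω² = g tanθ / r = g/(L cosθ).
ω = √(g/(L cosθ)) = √(10.0/(1.07 × 0.8300)) = √11.26 = 3.356 rad/s.
Period = 2π/ω = 1.872 s.

1.87 s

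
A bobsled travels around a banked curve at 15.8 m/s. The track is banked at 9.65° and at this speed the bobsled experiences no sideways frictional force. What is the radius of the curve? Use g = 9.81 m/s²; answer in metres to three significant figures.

150 m

Frictionless banking: tanθ = v²/(rg), so r = v²/(g tanθ).
r = (15.8)²/(9.81 × tan 9.65°) = 249.6/(9.81 × 0.1700) = 249.6/1.668 = 149.7 m.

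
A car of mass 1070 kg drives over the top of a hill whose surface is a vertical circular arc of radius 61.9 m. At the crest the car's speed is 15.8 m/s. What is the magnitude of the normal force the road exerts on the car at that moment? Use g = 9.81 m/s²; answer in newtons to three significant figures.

At the crest the centripetal acceleration points downward (toward the centre of the arc), so mg − N = mv²/r.
N = m(g − v²/r) = 1070 × (9.81 − (15.8)²/61.9) = 1070 × (9.81 − 4.033) = 1070 × 5.777 = 6181 N.

6180 N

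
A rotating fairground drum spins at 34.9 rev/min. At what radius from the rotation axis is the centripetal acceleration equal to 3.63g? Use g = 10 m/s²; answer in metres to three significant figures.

2.72 m

ω = 34.9 rev/min × 2π/60 = 3.655 rad/s.
a_c = ω²r = 3.63g ⇒ r = 3.63 × 10.0 / (3.655)² = 36.30/13.36 = 2.718 m.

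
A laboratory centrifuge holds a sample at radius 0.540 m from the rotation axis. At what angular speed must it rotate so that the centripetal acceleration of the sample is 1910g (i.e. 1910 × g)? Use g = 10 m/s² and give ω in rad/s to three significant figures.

Centripetal acceleration a_c = ω²r. Setting ω²r = 1910g:
ω = √(1910g / r) = √(1910 × 10.0 / 0.540) = √35370 = 188.1 rad/s.

188 rad/s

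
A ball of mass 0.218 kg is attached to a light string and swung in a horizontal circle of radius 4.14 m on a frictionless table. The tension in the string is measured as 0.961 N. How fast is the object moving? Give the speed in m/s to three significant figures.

T = m v²/r ⇒ v = √(T r / m) = √(0.961 × 4.14 / 0.218) = √18.25 = 4.272 m/s.

4.27 m/s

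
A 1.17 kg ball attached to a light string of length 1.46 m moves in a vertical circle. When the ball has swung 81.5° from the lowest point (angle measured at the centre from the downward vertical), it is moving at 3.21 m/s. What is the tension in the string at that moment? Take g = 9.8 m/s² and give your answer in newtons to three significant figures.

9.95 N

Take the radial direction toward the centre of the circle as positive. The component of the weight along the string toward the centre is −mg cos φ (φ measured from the bottom), so Newton's second law along the string gives T − mg cos φ = m v²/r.
cos 81.5° = 0.1478, so T = m(v²/r + g cos φ) = 1.17 × ((3.21)²/1.46 + 9.8 × 0.1478) = 1.17 × (7.058 + (1.449)) = 1.17 × 8.506 = 9.952 N.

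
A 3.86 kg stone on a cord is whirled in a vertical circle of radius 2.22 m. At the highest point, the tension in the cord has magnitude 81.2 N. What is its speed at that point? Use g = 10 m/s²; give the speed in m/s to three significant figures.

At the top, T + mg = mv²/r, so v = √(r(T/m + g)) = √(2.22 × (81.2/3.86 + 10.0)) = √(2.22 × 31.04) = √68.90 = 8.301 m/s.

8.30 m/s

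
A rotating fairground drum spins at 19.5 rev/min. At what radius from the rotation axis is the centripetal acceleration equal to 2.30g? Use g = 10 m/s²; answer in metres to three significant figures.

ω = 19.5 rev/min × 2π/60 = 2.042 rad/s.
a_c = ω²r = 2.30g ⇒ r = 2.30 × 10.0 / (2.042)² = 23.00/4.170 = 5.516 m.

5.52 m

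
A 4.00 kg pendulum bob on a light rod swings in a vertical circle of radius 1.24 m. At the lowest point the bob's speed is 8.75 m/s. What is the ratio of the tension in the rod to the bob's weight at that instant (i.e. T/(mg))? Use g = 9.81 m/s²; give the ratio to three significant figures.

7.29

At the bottom, T − mg = mv²/r, so T = m(v²/r + g) and T/(mg) = v²/(rg) + 1 = (8.75)²/(1.24 × 9.81) + 1 = 6.294 + 1 = 7.294.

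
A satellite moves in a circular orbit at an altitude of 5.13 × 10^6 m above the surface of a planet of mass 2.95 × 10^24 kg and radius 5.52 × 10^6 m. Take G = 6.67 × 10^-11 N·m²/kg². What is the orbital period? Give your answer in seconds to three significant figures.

r = R + h = 5.52 × 10^6 + 5.13 × 10^6 = 1.065 × 10^7 m. Gravity provides the centripetal force: G M m / r² = m v² / r ⇒ v = √(GM/r) = 4298 m/s.
T = 2πr/v = 2π × 1.065 × 10^7 / 4298 = 15570 s.

15600 s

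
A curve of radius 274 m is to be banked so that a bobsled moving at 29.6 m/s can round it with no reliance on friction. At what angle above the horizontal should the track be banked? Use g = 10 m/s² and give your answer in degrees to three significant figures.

For a frictionless banked turn: horizontally N sinθ = mv²/r and vertically N cosθ = mg.
Dividing: tanθ = v²/(r g) = (29.6)²/(274 × 10.0) = 876.2/2740 = 0.3198.
θ = arctan(0.3198) = 17.73°.

17.7°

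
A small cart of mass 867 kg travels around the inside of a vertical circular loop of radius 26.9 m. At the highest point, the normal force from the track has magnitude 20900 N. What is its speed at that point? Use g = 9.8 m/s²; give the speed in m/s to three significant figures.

30.2 m/s

At the top, N + mg = mv²/r, so v = √(r(N/m + g)) = √(26.9 × (20900/867 + 9.8)) = √(26.9 × 33.91) = √912.1 = 30.20 m/s.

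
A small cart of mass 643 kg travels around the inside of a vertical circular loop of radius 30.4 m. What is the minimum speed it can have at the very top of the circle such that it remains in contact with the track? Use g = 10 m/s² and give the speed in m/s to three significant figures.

17.4 m/s

At the highest point the centre is directly below, so both the weight and N act inward: N + mg = mv²/r.
At minimum speed N → 0, so mg = mv_min²/r ⇒ v_min = √(g r) = √(10.0 × 30.4) = 17.44 m/s.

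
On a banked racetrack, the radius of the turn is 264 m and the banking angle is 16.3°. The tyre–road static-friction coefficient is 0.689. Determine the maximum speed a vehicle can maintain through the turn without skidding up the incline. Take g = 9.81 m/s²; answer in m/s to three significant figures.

At the maximum speed, friction acts down the slope at its limiting value f = μN. Radially (horizontal, toward centre): N sinθ + μN cosθ = mv²/r. Vertically: N cosθ − μN sinθ = mg.
Dividing: v² = r g (sinθ + μcosθ)/(cosθ − μsinθ).
sinθ + μcosθ = 0.2807 + 0.689×0.9598 = 0.9420; cosθ − μsinθ = 0.9598 − 0.689×0.2807 = 0.7664.
v² = 264 × 9.81 × 0.9420/0.7664 = 3183 m²/s², so v = 56.42 m/s.

56.4 m/s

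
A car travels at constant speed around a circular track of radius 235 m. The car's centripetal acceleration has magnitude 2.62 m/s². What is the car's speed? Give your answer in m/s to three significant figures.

a_c = v²/r ⇒ v = √(a_c · r) = √(2.62 × 235) = √615.7 = 24.81 m/s.

24.8 m/s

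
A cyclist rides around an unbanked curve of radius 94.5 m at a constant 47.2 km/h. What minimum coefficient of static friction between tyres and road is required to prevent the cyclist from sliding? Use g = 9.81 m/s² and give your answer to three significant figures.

v = 47.2/3.6 = 13.11 m/s.
Friction provides the centripetal force: μ_s m g = m v²/r, so μ_s = v²/(g r) = (13.11)²/(9.81 × 94.5) = 171.9/927.0 = 0.1854.

0.185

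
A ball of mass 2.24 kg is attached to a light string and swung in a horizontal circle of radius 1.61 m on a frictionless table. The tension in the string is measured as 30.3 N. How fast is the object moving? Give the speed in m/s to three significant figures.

4.67 m/s

T = m v²/r ⇒ v = √(T r / m) = √(30.3 × 1.61 / 2.24) = √21.78 = 4.667 m/s.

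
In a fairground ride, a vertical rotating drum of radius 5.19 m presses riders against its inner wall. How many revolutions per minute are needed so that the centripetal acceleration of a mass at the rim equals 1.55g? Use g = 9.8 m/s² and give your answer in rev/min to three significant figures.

Require ω²r = 1.55g, so ω = √(1.55 × 9.8/5.19) = 1.711 rad/s.
In rev/min: ω × 60/(2π) = 1.711 × 60/(2π) = 16.34 rev/min.

16.3 rev/min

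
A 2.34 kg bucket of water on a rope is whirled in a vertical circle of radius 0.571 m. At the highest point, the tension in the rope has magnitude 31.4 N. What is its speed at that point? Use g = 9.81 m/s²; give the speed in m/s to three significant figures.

3.64 m/s

At the top, T + mg = mv²/r, so v = √(r(T/m + g)) = √(0.571 × (31.4/2.34 + 9.81)) = √(0.571 × 23.23) = √13.26 = 3.642 m/s.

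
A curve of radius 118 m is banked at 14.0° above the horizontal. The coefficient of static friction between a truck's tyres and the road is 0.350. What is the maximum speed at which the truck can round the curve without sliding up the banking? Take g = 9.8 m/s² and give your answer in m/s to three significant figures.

At the maximum speed, friction acts down the slope at its limiting value f = μN. Radially (horizontal, toward centre): N sinθ + μN cosθ = mv²/r. Vertically: N cosθ − μN sinθ = mg.
Dividing: v² = r g (sinθ + μcosθ)/(cosθ − μsinθ).
sinθ + μcosθ = 0.2419 + 0.350×0.9703 = 0.5815; cosθ − μsinθ = 0.9703 − 0.350×0.2419 = 0.8856.
v² = 118 × 9.8 × 0.5815/0.8856 = 759.3 m²/s², so v = 27.56 m/s.

27.6 m/s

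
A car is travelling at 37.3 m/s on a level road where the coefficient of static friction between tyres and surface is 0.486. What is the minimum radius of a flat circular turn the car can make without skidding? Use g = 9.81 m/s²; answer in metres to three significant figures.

292 m

At the limit, μ_s m g = m v²/r, so r_min = v²/(μ_s g) = (37.3)²/(0.486 × 9.81) = 1391/4.768 = 291.8 m.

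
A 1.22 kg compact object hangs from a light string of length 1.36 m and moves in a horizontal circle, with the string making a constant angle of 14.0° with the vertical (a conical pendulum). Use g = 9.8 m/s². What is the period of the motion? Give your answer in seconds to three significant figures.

r = L sinθ = 0.3290 m. From T sinθ = mω²r and T cosθ = mg: tanθ = ω²r/g, so ω² = g tanθ / r = g/(L cosθ).
ω = √(g/(L cosθ)) = √(9.8/(1.36 × 0.9703)) = √7.426 = 2.725 rad/s.
Period = 2π/ω = 2.306 s.

2.31 s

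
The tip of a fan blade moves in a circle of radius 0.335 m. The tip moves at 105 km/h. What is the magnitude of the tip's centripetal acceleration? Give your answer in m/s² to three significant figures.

2540 m/s²

v = 105 km/h = 105/3.6 = 29.17 m/s.
a_c = v²/r = (29.17)²/0.335 = 850.7/0.335 = 2539 m/s².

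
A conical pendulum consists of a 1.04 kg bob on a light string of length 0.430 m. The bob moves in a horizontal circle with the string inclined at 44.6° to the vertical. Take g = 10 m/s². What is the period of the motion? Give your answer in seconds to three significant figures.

1.10 s

r = L sinθ = 0.3019 m. From T sinθ = mω²r and T cosθ = mg: tanθ = ω²r/g, so ω² = g tanθ / r = g/(L cosθ).
ω = √(g/(L cosθ)) = √(10.0/(0.430 × 0.7120)) = √32.66 = 5.715 rad/s.
Period = 2π/ω = 1.099 s.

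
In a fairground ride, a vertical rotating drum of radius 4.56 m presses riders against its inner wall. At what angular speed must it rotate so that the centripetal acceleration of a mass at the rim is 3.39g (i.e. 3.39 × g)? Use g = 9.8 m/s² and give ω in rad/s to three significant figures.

2.70 rad/s

Centripetal acceleration a_c = ω²r. Setting ω²r = 3.39g:
ω = √(3.39g / r) = √(3.39 × 9.8 / 4.56) = √7.286 = 2.699 rad/s.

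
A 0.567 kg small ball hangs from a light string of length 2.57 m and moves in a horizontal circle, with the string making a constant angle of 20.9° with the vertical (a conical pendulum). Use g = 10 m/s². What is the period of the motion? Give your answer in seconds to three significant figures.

r = L sinθ = 0.9168 m. From T sinθ = mω²r and T cosθ = mg: tanθ = ω²r/g, so ω² = g tanθ / r = g/(L cosθ).
ω = √(g/(L cosθ)) = √(10.0/(2.57 × 0.9342)) = √4.165 = 2.041 rad/s.
Period = 2π/ω = 3.079 s.

3.08 s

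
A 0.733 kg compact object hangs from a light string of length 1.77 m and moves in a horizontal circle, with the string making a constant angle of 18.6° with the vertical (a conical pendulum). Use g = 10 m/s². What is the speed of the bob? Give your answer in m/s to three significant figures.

The radius of the circle is r = L sinθ = 1.77 × sin 18.6° = 0.5646 m.
Horizontally T sinθ = mv²/r and vertically T cosθ = mg, so tanθ = v²/(rg).
v = √(r g tanθ) = √(0.5646 × 10.0 × 0.3365) = √1.900 = 1.378 m/s.

1.38 m/s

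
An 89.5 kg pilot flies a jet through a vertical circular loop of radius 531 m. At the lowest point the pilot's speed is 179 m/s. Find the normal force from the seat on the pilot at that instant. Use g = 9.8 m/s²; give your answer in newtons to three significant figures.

At the lowest point, N points up (toward the centre) and the weight mg points down (away from the centre), so the net inward force is N − mg = mv²/r.
N = m(v²/r + g) = 89.5 × ((179)²/531 + 9.8) = 89.5 × (60.34 + 9.8) = 89.5 × 70.14 = 6278 N.

6280 N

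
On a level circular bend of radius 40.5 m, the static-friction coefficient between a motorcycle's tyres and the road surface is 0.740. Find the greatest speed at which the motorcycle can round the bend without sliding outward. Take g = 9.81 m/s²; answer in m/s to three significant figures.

On a flat curve, static friction is the only horizontal force, so it must supply the full centripetal force: μ_s m g = m v²/r.
Mass cancels: v_max = √(μ_s g r) = √(0.740 × 9.81 × 40.5) = √294.0 = 17.15 m/s.

17.1 m/s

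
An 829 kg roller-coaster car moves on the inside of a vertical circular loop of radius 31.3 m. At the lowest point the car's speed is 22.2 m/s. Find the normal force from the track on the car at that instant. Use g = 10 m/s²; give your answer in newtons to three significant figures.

21300 N

At the lowest point, N points up (toward the centre) and the weight mg points down (away from the centre), so the net inward force is N − mg = mv²/r.
N = m(v²/r + g) = 829 × ((22.2)²/31.3 + 10.0) = 829 × (15.75 + 10.0) = 829 × 25.75 = 21340 N.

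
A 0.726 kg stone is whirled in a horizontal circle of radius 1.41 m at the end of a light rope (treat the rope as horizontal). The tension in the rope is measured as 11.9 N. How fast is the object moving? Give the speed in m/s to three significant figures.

4.81 m/s

T = m v²/r ⇒ v = √(T r / m) = √(11.9 × 1.41 / 0.726) = √23.11 = 4.807 m/s.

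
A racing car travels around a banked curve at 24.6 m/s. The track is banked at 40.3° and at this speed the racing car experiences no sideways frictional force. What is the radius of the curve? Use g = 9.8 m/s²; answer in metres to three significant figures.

Frictionless banking: tanθ = v²/(rg), so r = v²/(g tanθ).
r = (24.6)²/(9.8 × tan 40.3°) = 605.2/(9.8 × 0.8481) = 605.2/8.311 = 72.81 m.

72.8 m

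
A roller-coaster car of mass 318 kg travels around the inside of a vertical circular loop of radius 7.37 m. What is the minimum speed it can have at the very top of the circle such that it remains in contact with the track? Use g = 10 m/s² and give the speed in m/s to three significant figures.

8.58 m/s

At the top, both weight mg and N point toward the centre: N + mg = mv²/r.
At minimum speed N → 0, so mg = mv_min²/r ⇒ v_min = √(g r) = √(10.0 × 7.37) = 8.585 m/s.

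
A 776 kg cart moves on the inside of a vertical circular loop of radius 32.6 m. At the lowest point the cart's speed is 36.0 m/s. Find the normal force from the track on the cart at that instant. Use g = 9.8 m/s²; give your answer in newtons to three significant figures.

38500 N

At the lowest point, N points up (toward the centre) and the weight mg points down (away from the centre), so the net inward force is N − mg = mv²/r.
N = m(v²/r + g) = 776 × ((36.0)²/32.6 + 9.8) = 776 × (39.75 + 9.8) = 776 × 49.55 = 38450 N.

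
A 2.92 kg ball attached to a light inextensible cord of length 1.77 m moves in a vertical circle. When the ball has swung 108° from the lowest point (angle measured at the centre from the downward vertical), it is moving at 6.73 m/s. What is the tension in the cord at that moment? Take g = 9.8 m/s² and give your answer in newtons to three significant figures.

Take the radial direction toward the centre of the circle as positive. The component of the weight along the string toward the centre is −mg cos φ (φ measured from the bottom), so Newton's second law along the string gives T − mg cos φ = m v²/r.
cos 108° = -0.3090, so T = m(v²/r + g cos φ) = 2.92 × ((6.73)²/1.77 + 9.8 × -0.3090) = 2.92 × (25.59 + (-3.028)) = 2.92 × 22.56 = 65.88 N.

65.9 N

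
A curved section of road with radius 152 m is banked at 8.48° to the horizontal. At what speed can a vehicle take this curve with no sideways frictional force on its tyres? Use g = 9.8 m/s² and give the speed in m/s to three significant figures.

14.9 m/s

On a frictionless banked curve, N sinθ = mv²/r and N cosθ = mg, so tanθ = v²/(rg).
v = √(r g tanθ) = √(152 × 9.8 × tan 8.48°) = √(152 × 9.8 × 0.1491) = √222.1 = 14.90 m/s.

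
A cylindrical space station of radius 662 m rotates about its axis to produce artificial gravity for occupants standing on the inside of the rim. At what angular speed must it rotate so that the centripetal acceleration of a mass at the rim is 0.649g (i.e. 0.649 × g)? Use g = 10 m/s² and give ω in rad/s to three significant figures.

Centripetal acceleration a_c = ω²r. Setting ω²r = 0.649g:
ω = √(0.649g / r) = √(0.649 × 10.0 / 662) = √0.009804 = 0.09901 rad/s.

0.0990 rad/s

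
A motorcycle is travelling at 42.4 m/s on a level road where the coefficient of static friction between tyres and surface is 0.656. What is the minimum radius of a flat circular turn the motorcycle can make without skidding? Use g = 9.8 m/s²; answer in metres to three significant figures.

At the limit, μ_s m g = m v²/r, so r_min = v²/(μ_s g) = (42.4)²/(0.656 × 9.8) = 1798/6.429 = 279.6 m.

280 m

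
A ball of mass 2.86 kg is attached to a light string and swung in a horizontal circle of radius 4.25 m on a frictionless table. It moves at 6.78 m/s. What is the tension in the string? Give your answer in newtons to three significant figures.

The tension is the only horizontal force, so it supplies the full centripetal force: T = m v²/r = 2.86 × (6.780)²/4.25 = 2.86 × 45.97/4.25 = 30.93 N.

30.9 N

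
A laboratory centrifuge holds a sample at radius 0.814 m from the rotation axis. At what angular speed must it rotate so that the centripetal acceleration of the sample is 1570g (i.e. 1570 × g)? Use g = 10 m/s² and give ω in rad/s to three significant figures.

139 rad/s

Centripetal acceleration a_c = ω²r. Setting ω²r = 1570g:
ω = √(1570g / r) = √(1570 × 10.0 / 0.814) = √19290 = 138.9 rad/s.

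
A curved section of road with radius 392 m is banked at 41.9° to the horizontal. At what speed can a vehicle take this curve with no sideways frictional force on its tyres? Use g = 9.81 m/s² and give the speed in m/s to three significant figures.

On a frictionless banked curve, N sinθ = mv²/r and N cosθ = mg, so tanθ = v²/(rg).
v = √(r g tanθ) = √(392 × 9.81 × tan 41.9°) = √(392 × 9.81 × 0.8972) = √3450 = 58.74 m/s.

58.7 m/s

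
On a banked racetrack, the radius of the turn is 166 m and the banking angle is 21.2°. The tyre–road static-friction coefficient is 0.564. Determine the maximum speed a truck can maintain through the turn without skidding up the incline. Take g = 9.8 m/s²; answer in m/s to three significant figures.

44.5 m/s

At the maximum speed, friction acts down the slope at its limiting value f = μN. Radially (horizontal, toward centre): N sinθ + μN cosθ = mv²/r. Vertically: N cosθ − μN sinθ = mg.
Dividing: v² = r g (sinθ + μcosθ)/(cosθ − μsinθ).
sinθ + μcosθ = 0.3616 + 0.564×0.9323 = 0.8875; cosθ − μsinθ = 0.9323 − 0.564×0.3616 = 0.7284.
v² = 166 × 9.8 × 0.8875/0.7284 = 1982 m²/s², so v = 44.52 m/s.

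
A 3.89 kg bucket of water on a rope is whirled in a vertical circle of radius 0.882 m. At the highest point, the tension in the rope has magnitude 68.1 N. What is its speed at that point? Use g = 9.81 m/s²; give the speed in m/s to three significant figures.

4.91 m/s

At the top, T + mg = mv²/r, so v = √(r(T/m + g)) = √(0.882 × (68.1/3.89 + 9.81)) = √(0.882 × 27.32) = √24.09 = 4.908 m/s.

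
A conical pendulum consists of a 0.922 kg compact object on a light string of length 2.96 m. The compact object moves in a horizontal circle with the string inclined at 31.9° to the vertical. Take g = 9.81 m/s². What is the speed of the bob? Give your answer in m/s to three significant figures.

3.09 m/s

The radius of the circle is r = L sinθ = 2.96 × sin 31.9° = 1.564 m.
Horizontally T sinθ = mv²/r and vertically T cosθ = mg, so tanθ = v²/(rg).
v = √(r g tanθ) = √(1.564 × 9.81 × 0.6224) = √9.551 = 3.090 m/s.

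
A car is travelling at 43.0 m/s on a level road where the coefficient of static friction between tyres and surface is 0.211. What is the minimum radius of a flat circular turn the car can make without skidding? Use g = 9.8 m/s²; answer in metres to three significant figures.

At the limit, μ_s m g = m v²/r, so r_min = v²/(μ_s g) = (43.0)²/(0.211 × 9.8) = 1849/2.068 = 894.2 m.

894 m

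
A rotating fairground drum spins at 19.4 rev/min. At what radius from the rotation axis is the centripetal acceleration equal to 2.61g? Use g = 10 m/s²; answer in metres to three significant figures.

ω = 19.4 rev/min × 2π/60 = 2.032 rad/s.
a_c = ω²r = 2.61g ⇒ r = 2.61 × 10.0 / (2.032)² = 26.10/4.127 = 6.324 m.

6.32 m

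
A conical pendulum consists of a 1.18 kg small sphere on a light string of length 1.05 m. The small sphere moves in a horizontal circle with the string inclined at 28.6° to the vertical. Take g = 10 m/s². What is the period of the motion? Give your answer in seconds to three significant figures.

r = L sinθ = 0.5026 m. From T sinθ = mω²r and T cosθ = mg: tanθ = ω²r/g, so ω² = g tanθ / r = g/(L cosθ).
ω = √(g/(L cosθ)) = √(10.0/(1.05 × 0.8780)) = √10.85 = 3.294 rad/s.
Period = 2π/ω = 1.908 s.

1.91 s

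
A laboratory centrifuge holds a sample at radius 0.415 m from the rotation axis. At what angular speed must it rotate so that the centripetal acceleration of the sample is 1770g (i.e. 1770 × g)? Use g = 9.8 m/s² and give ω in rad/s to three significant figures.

204 rad/s

Centripetal acceleration a_c = ω²r. Setting ω²r = 1770g:
ω = √(1770g / r) = √(1770 × 9.8 / 0.415) = √41800 = 204.4 rad/s.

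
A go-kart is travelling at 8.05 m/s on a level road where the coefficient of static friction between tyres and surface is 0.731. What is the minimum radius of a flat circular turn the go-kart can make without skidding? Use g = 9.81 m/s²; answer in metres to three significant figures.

At the limit, μ_s m g = m v²/r, so r_min = v²/(μ_s g) = (8.05)²/(0.731 × 9.81) = 64.80/7.171 = 9.037 m.

9.04 m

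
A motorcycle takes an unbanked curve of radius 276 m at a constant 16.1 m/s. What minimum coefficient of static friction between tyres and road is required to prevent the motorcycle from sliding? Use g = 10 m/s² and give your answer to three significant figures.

Friction provides the centripetal force: μ_s m g = m v²/r, so μ_s = v²/(g r) = (16.10)²/(10.0 × 276) = 259.2/2760 = 0.09392.

0.0939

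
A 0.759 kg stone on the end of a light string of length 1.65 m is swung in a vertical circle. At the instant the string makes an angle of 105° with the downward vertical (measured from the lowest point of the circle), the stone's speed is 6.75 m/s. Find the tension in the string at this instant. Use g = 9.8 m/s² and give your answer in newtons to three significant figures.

Take the radial direction toward the centre of the circle as positive. The component of the weight along the string toward the centre is −mg cos φ (φ measured from the bottom), so Newton's second law along the string gives T − mg cos φ = m v²/r.
cos 105° = -0.2588, so T = m(v²/r + g cos φ) = 0.759 × ((6.75)²/1.65 + 9.8 × -0.2588) = 0.759 × (27.61 + (-2.536)) = 0.759 × 25.08 = 19.03 N.

19.0 N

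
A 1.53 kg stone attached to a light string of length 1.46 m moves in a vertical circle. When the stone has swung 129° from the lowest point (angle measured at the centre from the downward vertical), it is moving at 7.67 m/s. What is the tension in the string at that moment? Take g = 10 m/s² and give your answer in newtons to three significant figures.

52.0 N

Take the radial direction toward the centre of the circle as positive. The component of the weight along the string toward the centre is −mg cos φ (φ measured from the bottom), so Newton's second law along the string gives T − mg cos φ = m v²/r.
cos 129° = -0.6293, so T = m(v²/r + g cos φ) = 1.53 × ((7.67)²/1.46 + 10.0 × -0.6293) = 1.53 × (40.29 + (-6.293)) = 1.53 × 34.00 = 52.02 N.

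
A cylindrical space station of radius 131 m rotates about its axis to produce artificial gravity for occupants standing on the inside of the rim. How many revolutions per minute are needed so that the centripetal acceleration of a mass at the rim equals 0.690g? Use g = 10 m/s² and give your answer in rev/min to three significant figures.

2.19 rev/min

Require ω²r = 0.690g, so ω = √(0.690 × 10.0/131) = 0.2295 rad/s.
In rev/min: ω × 60/(2π) = 0.2295 × 60/(2π) = 2.192 rev/min.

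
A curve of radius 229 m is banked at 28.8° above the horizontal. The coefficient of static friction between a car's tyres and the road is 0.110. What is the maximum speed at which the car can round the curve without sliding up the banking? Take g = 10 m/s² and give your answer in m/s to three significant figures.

At the maximum speed, friction acts down the slope at its limiting value f = μN. Radially (horizontal, toward centre): N sinθ + μN cosθ = mv²/r. Vertically: N cosθ − μN sinθ = mg.
Dividing: v² = r g (sinθ + μcosθ)/(cosθ − μsinθ).
sinθ + μcosθ = 0.4818 + 0.110×0.8763 = 0.5781; cosθ − μsinθ = 0.8763 − 0.110×0.4818 = 0.8233.
v² = 229 × 10.0 × 0.5781/0.8233 = 1608 m²/s², so v = 40.10 m/s.

40.1 m/s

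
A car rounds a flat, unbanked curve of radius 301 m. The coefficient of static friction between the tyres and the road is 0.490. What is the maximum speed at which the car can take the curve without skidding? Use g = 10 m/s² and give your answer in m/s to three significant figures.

Friction provides the centripetal force on a flat curve. At maximum speed it is at its limiting value: μ_s m g = m v²/r.
Mass cancels: v_max = √(μ_s g r) = √(0.490 × 10.0 × 301) = √1475 = 38.40 m/s.

38.4 m/s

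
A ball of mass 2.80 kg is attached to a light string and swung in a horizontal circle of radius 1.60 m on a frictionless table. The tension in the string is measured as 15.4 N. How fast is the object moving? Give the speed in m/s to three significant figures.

2.97 m/s

T = m v²/r ⇒ v = √(T r / m) = √(15.4 × 1.60 / 2.80) = √8.800 = 2.966 m/s.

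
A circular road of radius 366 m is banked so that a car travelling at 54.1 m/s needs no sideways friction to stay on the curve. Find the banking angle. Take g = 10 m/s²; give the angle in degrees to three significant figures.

With no friction, the horizontal component of the normal force provides the centripetal force: N sinθ = mv²/r, while N cosθ = mg vertically.
Dividing: tanθ = v²/(r g) = (54.1)²/(366 × 10.0) = 2927/3660 = 0.7997.
θ = arctan(0.7997) = 38.65°.

38.6°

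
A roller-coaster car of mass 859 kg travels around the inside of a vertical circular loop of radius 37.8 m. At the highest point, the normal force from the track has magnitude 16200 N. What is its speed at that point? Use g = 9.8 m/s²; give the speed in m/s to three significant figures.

At the top, N + mg = mv²/r, so v = √(r(N/m + g)) = √(37.8 × (16200/859 + 9.8)) = √(37.8 × 28.66) = √1083 = 32.91 m/s.

32.9 m/s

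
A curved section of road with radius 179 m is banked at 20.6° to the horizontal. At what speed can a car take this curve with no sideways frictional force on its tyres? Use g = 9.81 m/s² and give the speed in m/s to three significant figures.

25.7 m/s

On a frictionless banked curve, N sinθ = mv²/r and N cosθ = mg, so tanθ = v²/(rg).
v = √(r g tanθ) = √(179 × 9.81 × tan 20.6°) = √(179 × 9.81 × 0.3759) = √660.0 = 25.69 m/s.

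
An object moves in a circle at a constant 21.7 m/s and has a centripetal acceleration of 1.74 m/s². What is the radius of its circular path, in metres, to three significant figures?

271 m

a_c = v²/r ⇒ r = v²/a_c = (21.7)²/1.74 = 470.9/1.74 = 270.6 m.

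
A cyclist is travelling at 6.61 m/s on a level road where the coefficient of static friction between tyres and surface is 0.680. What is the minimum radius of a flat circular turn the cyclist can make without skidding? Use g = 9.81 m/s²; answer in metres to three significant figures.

6.55 m

At the limit, μ_s m g = m v²/r, so r_min = v²/(μ_s g) = (6.61)²/(0.680 × 9.81) = 43.69/6.671 = 6.550 m.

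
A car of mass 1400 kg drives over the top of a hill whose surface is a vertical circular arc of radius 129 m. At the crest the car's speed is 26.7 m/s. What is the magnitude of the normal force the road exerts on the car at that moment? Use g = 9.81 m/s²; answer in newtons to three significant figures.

At the crest the centripetal acceleration points downward (toward the centre of the arc), so mg − N = mv²/r.
N = m(g − v²/r) = 1400 × (9.81 − (26.7)²/129) = 1400 × (9.81 − 5.526) = 1400 × 4.284 = 5997 N.

6000 N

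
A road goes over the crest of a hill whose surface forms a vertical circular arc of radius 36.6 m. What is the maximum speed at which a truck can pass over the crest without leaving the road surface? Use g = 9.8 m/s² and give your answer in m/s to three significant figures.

18.9 m/s

At the crest the centre of the circle is below the truck, so the net downward (centripetal) force is mg − N = mv²/r.
The truck leaves the road when N → 0, giving v_max = √(g r) = √(9.8 × 36.6) = 18.94 m/s.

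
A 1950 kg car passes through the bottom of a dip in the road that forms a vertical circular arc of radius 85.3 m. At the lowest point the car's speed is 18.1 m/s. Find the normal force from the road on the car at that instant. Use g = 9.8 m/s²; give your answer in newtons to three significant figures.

At the lowest point, N points up (toward the centre) and the weight mg points down (away from the centre), so the net inward force is N − mg = mv²/r.
N = m(v²/r + g) = 1950 × ((18.1)²/85.3 + 9.8) = 1950 × (3.841 + 9.8) = 1950 × 13.64 = 26600 N.

26600 N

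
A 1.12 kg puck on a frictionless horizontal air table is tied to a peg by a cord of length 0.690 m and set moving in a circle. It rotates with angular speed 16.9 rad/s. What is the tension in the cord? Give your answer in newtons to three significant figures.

v = ωr = 16.9 × 0.690 = 11.66 m/s.
The tension is the only horizontal force, so it supplies the full centripetal force: T = m v²/r = 1.12 × (11.66)²/0.690 = 1.12 × 136.0/0.690 = 220.7 N.

221 N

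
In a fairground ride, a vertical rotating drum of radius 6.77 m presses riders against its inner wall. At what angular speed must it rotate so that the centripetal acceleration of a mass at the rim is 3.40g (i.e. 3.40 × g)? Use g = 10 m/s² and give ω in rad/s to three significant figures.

Centripetal acceleration a_c = ω²r. Setting ω²r = 3.40g:
ω = √(3.40g / r) = √(3.40 × 10.0 / 6.77) = √5.022 = 2.241 rad/s.

2.24 rad/s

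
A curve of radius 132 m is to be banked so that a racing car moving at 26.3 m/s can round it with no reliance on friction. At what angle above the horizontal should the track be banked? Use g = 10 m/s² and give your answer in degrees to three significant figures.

For a frictionless banked turn: horizontally N sinθ = mv²/r and vertically N cosθ = mg.
Dividing: tanθ = v²/(r g) = (26.3)²/(132 × 10.0) = 691.7/1320 = 0.5240.
θ = arctan(0.5240) = 27.65°.

27.7°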